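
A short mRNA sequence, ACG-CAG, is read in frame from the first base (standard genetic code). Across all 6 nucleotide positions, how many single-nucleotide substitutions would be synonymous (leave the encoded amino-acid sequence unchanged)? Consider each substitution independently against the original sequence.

4

Codon 1 (ACG, Thr): 3 synonymous substitutions.
Codon 2 (CAG, Gln): 1 synonymous substitution.
Total: 3 + 1 = 4.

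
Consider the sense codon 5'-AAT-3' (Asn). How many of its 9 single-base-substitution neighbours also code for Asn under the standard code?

1

Position 1: none → 0 synonymous.
Position 2: none → 0 synonymous.
Position 3: AAC → 1 synonymous.
Total: 0 + 0 + 1 = 1.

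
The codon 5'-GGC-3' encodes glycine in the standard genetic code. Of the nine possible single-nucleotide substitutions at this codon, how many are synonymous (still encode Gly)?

Position 1: none → 0 synonymous.
Position 2: none → 0 synonymous.
Position 3: GGT, GGA, GGG → 3 synonymous.
Total: 0 + 0 + 3 = 3.

3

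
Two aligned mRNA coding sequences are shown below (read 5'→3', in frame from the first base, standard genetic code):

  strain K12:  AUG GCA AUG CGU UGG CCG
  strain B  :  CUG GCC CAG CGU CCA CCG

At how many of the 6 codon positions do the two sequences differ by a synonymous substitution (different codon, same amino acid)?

1

Codon 1: AUG Met / CUG Leu — nonsynonymous.
Codon 2: GCA Ala / GCC Ala — synonymous.
Codon 3: AUG Met / CAG Gln — nonsynonymous.
Codon 4: CGU Arg / CGU Arg — identical.
Codon 5: UGG Trp / CCA Pro — nonsynonymous.
Codon 6: CCG Pro / CCG Pro — identical.
Synonymous differences: 1.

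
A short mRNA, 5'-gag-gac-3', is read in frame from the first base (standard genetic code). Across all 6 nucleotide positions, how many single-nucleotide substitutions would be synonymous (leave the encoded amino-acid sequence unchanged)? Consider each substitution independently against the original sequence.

Codon 1 (GAG, Glu): 1 synonymous substitution.
Codon 2 (GAC, Asp): 1 synonymous substitution.
Total: 1 + 1 = 2.

2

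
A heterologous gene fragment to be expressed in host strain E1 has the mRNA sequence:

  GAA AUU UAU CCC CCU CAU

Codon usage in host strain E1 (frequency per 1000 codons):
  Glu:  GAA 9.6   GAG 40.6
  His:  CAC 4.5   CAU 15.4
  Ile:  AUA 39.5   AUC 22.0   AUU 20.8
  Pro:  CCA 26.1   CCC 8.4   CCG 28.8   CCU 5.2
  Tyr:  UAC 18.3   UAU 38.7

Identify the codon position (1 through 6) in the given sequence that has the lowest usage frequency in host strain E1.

5

Codon 1 GAA (Glu): 9.6 per 1000.
Codon 2 AUU (Ile): 20.8 per 1000.
Codon 3 UAU (Tyr): 38.7 per 1000.
Codon 4 CCC (Pro): 8.4 per 1000.
Codon 5 CCU (Pro): 5.2 per 1000.
Codon 6 CAU (His): 15.4 per 1000.
Lowest frequency is 5.2 at codon 5.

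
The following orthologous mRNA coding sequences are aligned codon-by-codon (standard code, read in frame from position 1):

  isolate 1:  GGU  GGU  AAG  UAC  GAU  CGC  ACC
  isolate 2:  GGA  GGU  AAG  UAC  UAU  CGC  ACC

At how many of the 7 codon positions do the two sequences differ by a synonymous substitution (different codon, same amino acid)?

1

Codon 1: GGU Gly / GGA Gly — synonymous.
Codon 2: GGU Gly / GGU Gly — identical.
Codon 3: AAG Lys / AAG Lys — identical.
Codon 4: UAC Tyr / UAC Tyr — identical.
Codon 5: GAU Asp / UAU Tyr — nonsynonymous.
Codon 6: CGC Arg / CGC Arg — identical.
Codon 7: ACC Thr / ACC Thr — identical.
Synonymous differences: 1.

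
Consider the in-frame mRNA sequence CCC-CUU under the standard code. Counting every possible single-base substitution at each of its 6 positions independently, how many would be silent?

Codon 1 (CCC, Pro): 3 synonymous substitutions.
Codon 2 (CUU, Leu): 3 synonymous substitutions.
Total: 3 + 3 = 6.

6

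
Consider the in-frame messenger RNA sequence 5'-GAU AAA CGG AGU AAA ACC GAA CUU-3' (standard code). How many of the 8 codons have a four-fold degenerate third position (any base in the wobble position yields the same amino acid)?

3

Codon 1 GAU (Asp): third position 2-fold.
Codon 2 AAA (Lys): third position 2-fold.
Codon 3 CGG (Arg): third position 4-fold.
Codon 4 AGU (Ser): third position 2-fold.
Codon 5 AAA (Lys): third position 2-fold.
Codon 6 ACC (Thr): third position 4-fold.
Codon 7 GAA (Glu): third position 2-fold.
Codon 8 CUU (Leu): third position 4-fold.
Four-fold degenerate third positions: 3.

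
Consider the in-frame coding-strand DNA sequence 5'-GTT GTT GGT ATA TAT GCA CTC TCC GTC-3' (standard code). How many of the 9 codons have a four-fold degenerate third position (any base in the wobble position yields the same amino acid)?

Codon 1 GTT (Val): third position 4-fold.
Codon 2 GTT (Val): third position 4-fold.
Codon 3 GGT (Gly): third position 4-fold.
Codon 4 ATA (Ile): third position 3-fold.
Codon 5 TAT (Tyr): third position 2-fold.
Codon 6 GCA (Ala): third position 4-fold.
Codon 7 CTC (Leu): third position 4-fold.
Codon 8 TCC (Ser): third position 4-fold.
Codon 9 GTC (Val): third position 4-fold.
Four-fold degenerate third positions: 7.

7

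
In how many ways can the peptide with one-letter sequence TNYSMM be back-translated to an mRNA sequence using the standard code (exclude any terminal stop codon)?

Thr: 4 codons.
Asn: 2 codons.
Tyr: 2 codons.
Ser: 6 codons.
Met: 1 codon.
Met: 1 codon.
4 × 2 × 2 × 6 × 1 × 1 = 96.

96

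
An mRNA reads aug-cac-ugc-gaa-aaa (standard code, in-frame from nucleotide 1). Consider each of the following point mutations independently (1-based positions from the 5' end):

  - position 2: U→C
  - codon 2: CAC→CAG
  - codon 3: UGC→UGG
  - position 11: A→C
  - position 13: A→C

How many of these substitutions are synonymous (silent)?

Codon 1: AUG (Met) → ACG (Thr) — missense.
Codon 2: CAC (His) → CAG (Gln) — missense.
Codon 3: UGC (Cys) → UGG (Trp) — missense.
Codon 4: GAA (Glu) → GCA (Ala) — missense.
Codon 5: AAA (Lys) → CAA (Gln) — missense.
Synonymous: 0 of 5.

0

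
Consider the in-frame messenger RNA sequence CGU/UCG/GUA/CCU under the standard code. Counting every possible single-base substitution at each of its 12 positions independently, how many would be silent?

12

Codon 1 (CGU, Arg): 3 synonymous substitutions.
Codon 2 (UCG, Ser): 3 synonymous substitutions.
Codon 3 (GUA, Val): 3 synonymous substitutions.
Codon 4 (CCU, Pro): 3 synonymous substitutions.
Total: 3 + 3 + 3 + 3 = 12.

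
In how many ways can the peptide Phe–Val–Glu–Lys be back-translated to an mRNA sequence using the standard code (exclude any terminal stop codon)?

32

Phe: 2 codons.
Val: 4 codons.
Glu: 2 codons.
Lys: 2 codons.
2 × 4 × 2 × 2 = 32.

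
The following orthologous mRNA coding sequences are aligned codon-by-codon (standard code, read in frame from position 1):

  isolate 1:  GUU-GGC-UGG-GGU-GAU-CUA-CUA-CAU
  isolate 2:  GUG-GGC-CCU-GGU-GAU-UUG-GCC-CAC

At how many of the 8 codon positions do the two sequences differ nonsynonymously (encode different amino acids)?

Codon 1: GUU Val / GUG Val — synonymous.
Codon 2: GGC Gly / GGC Gly — identical.
Codon 3: UGG Trp / CCU Pro — nonsynonymous.
Codon 4: GGU Gly / GGU Gly — identical.
Codon 5: GAU Asp / GAU Asp — identical.
Codon 6: CUA Leu / UUG Leu — synonymous.
Codon 7: CUA Leu / GCC Ala — nonsynonymous.
Codon 8: CAU His / CAC His — synonymous.
Nonsynonymous differences: 2.

2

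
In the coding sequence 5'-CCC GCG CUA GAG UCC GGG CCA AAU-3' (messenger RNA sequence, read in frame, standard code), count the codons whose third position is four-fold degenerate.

Codon 1 CCC (Pro): third position 4-fold.
Codon 2 GCG (Ala): third position 4-fold.
Codon 3 CUA (Leu): third position 4-fold.
Codon 4 GAG (Glu): third position 2-fold.
Codon 5 UCC (Ser): third position 4-fold.
Codon 6 GGG (Gly): third position 4-fold.
Codon 7 CCA (Pro): third position 4-fold.
Codon 8 AAU (Asn): third position 2-fold.
Four-fold degenerate third positions: 6.

6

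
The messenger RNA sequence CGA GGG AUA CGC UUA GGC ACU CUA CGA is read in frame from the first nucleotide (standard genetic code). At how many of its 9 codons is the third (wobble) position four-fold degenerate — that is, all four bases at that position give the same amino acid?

7

Codon 1 CGA (Arg): third position 4-fold.
Codon 2 GGG (Gly): third position 4-fold.
Codon 3 AUA (Ile): third position 3-fold.
Codon 4 CGC (Arg): third position 4-fold.
Codon 5 UUA (Leu): third position 2-fold.
Codon 6 GGC (Gly): third position 4-fold.
Codon 7 ACU (Thr): third position 4-fold.
Codon 8 CUA (Leu): third position 4-fold.
Codon 9 CGA (Arg): third position 4-fold.
Four-fold degenerate third positions: 7.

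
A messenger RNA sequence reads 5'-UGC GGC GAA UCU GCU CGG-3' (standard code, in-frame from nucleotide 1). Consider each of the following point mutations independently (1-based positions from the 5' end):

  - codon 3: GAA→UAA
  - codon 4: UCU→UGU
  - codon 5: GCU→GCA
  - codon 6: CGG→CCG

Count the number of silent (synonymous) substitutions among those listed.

Codon 3: GAA (Glu) → UAA (Stop) — nonsense.
Codon 4: UCU (Ser) → UGU (Cys) — missense.
Codon 5: GCU (Ala) → GCA (Ala) — synonymous.
Codon 6: CGG (Arg) → CCG (Pro) — missense.
Synonymous: 1 of 4.

1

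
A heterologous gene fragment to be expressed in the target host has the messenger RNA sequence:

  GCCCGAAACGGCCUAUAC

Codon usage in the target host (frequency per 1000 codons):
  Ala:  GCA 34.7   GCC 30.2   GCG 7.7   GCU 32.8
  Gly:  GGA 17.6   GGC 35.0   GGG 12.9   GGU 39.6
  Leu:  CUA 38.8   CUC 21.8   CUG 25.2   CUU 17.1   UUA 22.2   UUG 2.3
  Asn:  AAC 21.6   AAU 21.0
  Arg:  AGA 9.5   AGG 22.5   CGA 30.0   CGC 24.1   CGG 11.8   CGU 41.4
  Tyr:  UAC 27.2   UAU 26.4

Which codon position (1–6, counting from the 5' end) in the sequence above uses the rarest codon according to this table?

Codon 1 GCC (Ala): 30.2 per 1000.
Codon 2 CGA (Arg): 30.0 per 1000.
Codon 3 AAC (Asn): 21.6 per 1000.
Codon 4 GGC (Gly): 35.0 per 1000.
Codon 5 CUA (Leu): 38.8 per 1000.
Codon 6 UAC (Tyr): 27.2 per 1000.
Lowest frequency is 21.6 at codon 3.

3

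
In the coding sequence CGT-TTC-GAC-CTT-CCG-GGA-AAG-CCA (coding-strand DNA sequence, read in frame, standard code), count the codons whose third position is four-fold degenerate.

5

Codon 1 CGT (Arg): third position 4-fold.
Codon 2 TTC (Phe): third position 2-fold.
Codon 3 GAC (Asp): third position 2-fold.
Codon 4 CTT (Leu): third position 4-fold.
Codon 5 CCG (Pro): third position 4-fold.
Codon 6 GGA (Gly): third position 4-fold.
Codon 7 AAG (Lys): third position 2-fold.
Codon 8 CCA (Pro): third position 4-fold.
Four-fold degenerate third positions: 5.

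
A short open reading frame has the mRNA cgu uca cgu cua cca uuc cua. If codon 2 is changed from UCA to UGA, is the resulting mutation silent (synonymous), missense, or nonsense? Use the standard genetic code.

nonsense

Position 5 falls in codon 2: UCA → Ser.
After the substitution the codon is UGA → Stop.
The new codon is a stop codon, so this is a nonsense mutation.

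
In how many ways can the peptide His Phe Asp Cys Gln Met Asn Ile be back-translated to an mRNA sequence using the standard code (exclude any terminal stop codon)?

His: 2 codons.
Phe: 2 codons.
Asp: 2 codons.
Cys: 2 codons.
Gln: 2 codons.
Met: 1 codon.
Asn: 2 codons.
Ile: 3 codons.
2 × 2 × 2 × 2 × 2 × 1 × 2 × 3 = 192.

192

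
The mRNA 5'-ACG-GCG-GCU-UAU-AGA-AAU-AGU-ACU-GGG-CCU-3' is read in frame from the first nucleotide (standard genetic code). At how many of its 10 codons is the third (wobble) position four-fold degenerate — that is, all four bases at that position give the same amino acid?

Codon 1 ACG (Thr): third position 4-fold.
Codon 2 GCG (Ala): third position 4-fold.
Codon 3 GCU (Ala): third position 4-fold.
Codon 4 UAU (Tyr): third position 2-fold.
Codon 5 AGA (Arg): third position 2-fold.
Codon 6 AAU (Asn): third position 2-fold.
Codon 7 AGU (Ser): third position 2-fold.
Codon 8 ACU (Thr): third position 4-fold.
Codon 9 GGG (Gly): third position 4-fold.
Codon 10 CCU (Pro): third position 4-fold.
Four-fold degenerate third positions: 6.

6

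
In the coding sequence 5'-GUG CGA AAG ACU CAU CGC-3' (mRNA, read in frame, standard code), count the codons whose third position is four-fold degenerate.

4

Codon 1 GUG (Val): third position 4-fold.
Codon 2 CGA (Arg): third position 4-fold.
Codon 3 AAG (Lys): third position 2-fold.
Codon 4 ACU (Thr): third position 4-fold.
Codon 5 CAU (His): third position 2-fold.
Codon 6 CGC (Arg): third position 4-fold.
Four-fold degenerate third positions: 4.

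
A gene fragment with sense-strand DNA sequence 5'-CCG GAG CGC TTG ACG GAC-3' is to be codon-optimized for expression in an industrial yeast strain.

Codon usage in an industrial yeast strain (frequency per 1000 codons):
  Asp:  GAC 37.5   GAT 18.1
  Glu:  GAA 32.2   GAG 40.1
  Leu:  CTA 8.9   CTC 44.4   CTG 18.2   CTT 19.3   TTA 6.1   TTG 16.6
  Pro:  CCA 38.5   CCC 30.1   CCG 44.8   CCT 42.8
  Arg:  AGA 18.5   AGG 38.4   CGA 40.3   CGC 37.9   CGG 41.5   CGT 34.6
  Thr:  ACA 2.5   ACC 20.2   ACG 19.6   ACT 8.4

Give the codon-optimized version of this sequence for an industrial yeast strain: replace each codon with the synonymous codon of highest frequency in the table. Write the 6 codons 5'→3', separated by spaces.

Codon 1 (Pro): best is CCG at 44.8.
Codon 2 (Glu): best is GAG at 40.1.
Codon 3 (Arg): best is CGG at 41.5.
Codon 4 (Leu): best is CTC at 44.4.
Codon 5 (Thr): best is ACC at 20.2.
Codon 6 (Asp): best is GAC at 37.5.

CCG GAG CGG CTC ACC GAC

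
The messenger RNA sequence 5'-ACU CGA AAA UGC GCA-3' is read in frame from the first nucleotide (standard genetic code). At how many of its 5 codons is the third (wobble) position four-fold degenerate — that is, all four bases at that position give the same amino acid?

Codon 1 ACU (Thr): third position 4-fold.
Codon 2 CGA (Arg): third position 4-fold.
Codon 3 AAA (Lys): third position 2-fold.
Codon 4 UGC (Cys): third position 2-fold.
Codon 5 GCA (Ala): third position 4-fold.
Four-fold degenerate third positions: 3.

3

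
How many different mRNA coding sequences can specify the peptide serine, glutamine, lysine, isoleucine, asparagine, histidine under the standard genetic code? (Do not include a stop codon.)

Ser: 6 codons.
Gln: 2 codons.
Lys: 2 codons.
Ile: 3 codons.
Asn: 2 codons.
His: 2 codons.
6 × 2 × 2 × 3 × 2 × 2 = 288.

288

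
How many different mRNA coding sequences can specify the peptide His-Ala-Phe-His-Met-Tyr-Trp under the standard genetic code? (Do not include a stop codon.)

64

His: 2 codons.
Ala: 4 codons.
Phe: 2 codons.
His: 2 codons.
Met: 1 codon.
Tyr: 2 codons.
Trp: 1 codon.
2 × 4 × 2 × 2 × 1 × 2 × 1 = 64.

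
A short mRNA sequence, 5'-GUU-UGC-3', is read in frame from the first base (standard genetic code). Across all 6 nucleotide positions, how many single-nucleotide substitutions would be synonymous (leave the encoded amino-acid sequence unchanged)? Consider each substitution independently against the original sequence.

4

Codon 1 (GUU, Val): 3 synonymous substitutions.
Codon 2 (UGC, Cys): 1 synonymous substitution.
Total: 3 + 1 = 4.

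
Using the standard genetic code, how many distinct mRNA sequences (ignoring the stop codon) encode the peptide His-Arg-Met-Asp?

24

His: 2 codons.
Arg: 6 codons.
Met: 1 codon.
Asp: 2 codons.
2 × 6 × 1 × 2 = 24.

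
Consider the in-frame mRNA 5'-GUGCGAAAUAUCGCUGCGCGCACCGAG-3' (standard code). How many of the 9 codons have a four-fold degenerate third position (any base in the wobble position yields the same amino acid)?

6

Codon 1 GUG (Val): third position 4-fold.
Codon 2 CGA (Arg): third position 4-fold.
Codon 3 AAU (Asn): third position 2-fold.
Codon 4 AUC (Ile): third position 3-fold.
Codon 5 GCU (Ala): third position 4-fold.
Codon 6 GCG (Ala): third position 4-fold.
Codon 7 CGC (Arg): third position 4-fold.
Codon 8 ACC (Thr): third position 4-fold.
Codon 9 GAG (Glu): third position 2-fold.
Four-fold degenerate third positions: 6.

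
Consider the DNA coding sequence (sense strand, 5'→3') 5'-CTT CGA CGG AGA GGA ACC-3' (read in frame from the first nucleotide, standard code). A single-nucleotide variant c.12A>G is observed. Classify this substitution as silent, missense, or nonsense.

silent

Position 12 falls in codon 4: AGA → Arg.
After the substitution the codon is AGG → Arg.
Both encode Arg, so the change is synonymous.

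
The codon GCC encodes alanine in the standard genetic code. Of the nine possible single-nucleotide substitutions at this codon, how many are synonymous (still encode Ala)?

Position 1: none → 0 synonymous.
Position 2: none → 0 synonymous.
Position 3: GCT, GCA, GCG → 3 synonymous.
Total: 0 + 0 + 3 = 3.

3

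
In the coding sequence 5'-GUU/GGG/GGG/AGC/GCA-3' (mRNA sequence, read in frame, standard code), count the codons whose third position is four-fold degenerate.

Codon 1 GUU (Val): third position 4-fold.
Codon 2 GGG (Gly): third position 4-fold.
Codon 3 GGG (Gly): third position 4-fold.
Codon 4 AGC (Ser): third position 2-fold.
Codon 5 GCA (Ala): third position 4-fold.
Four-fold degenerate third positions: 4.

4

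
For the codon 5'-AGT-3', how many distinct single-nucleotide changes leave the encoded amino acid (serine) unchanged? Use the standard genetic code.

1

Position 1: none → 0 synonymous.
Position 2: none → 0 synonymous.
Position 3: AGC → 1 synonymous.
Total: 0 + 0 + 1 = 1.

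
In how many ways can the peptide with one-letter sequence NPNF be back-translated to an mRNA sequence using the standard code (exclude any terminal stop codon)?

Asn: 2 codons.
Pro: 4 codons.
Asn: 2 codons.
Phe: 2 codons.
2 × 4 × 2 × 2 = 32.

32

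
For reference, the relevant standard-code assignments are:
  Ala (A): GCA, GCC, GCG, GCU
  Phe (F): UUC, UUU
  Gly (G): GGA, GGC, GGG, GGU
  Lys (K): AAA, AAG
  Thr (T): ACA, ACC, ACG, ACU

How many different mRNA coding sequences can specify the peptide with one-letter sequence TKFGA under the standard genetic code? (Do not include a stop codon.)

Thr: 4 codons.
Lys: 2 codons.
Phe: 2 codons.
Gly: 4 codons.
Ala: 4 codons.
4 × 2 × 2 × 4 × 4 = 256.

256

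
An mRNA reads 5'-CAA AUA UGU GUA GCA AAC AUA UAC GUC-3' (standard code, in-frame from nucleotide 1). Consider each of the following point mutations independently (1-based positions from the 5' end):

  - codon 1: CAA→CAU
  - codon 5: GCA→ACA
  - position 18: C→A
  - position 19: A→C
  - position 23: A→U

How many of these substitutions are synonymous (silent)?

Codon 1: CAA (Gln) → CAU (His) — missense.
Codon 5: GCA (Ala) → ACA (Thr) — missense.
Codon 6: AAC (Asn) → AAA (Lys) — missense.
Codon 7: AUA (Ile) → CUA (Leu) — missense.
Codon 8: UAC (Tyr) → UUC (Phe) — missense.
Synonymous: 0 of 5.

0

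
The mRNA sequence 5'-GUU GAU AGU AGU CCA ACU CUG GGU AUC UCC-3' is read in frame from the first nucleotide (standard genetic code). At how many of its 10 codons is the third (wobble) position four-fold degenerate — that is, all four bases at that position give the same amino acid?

6

Codon 1 GUU (Val): third position 4-fold.
Codon 2 GAU (Asp): third position 2-fold.
Codon 3 AGU (Ser): third position 2-fold.
Codon 4 AGU (Ser): third position 2-fold.
Codon 5 CCA (Pro): third position 4-fold.
Codon 6 ACU (Thr): third position 4-fold.
Codon 7 CUG (Leu): third position 4-fold.
Codon 8 GGU (Gly): third position 4-fold.
Codon 9 AUC (Ile): third position 3-fold.
Codon 10 UCC (Ser): third position 4-fold.
Four-fold degenerate third positions: 6.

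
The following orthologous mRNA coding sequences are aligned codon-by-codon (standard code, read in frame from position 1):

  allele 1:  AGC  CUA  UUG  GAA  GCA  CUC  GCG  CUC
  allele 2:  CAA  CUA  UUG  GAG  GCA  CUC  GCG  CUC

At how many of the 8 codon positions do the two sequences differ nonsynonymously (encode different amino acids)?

1

Codon 1: AGC Ser / CAA Gln — nonsynonymous.
Codon 2: CUA Leu / CUA Leu — identical.
Codon 3: UUG Leu / UUG Leu — identical.
Codon 4: GAA Glu / GAG Glu — synonymous.
Codon 5: GCA Ala / GCA Ala — identical.
Codon 6: CUC Leu / CUC Leu — identical.
Codon 7: GCG Ala / GCG Ala — identical.
Codon 8: CUC Leu / CUC Leu — identical.
Nonsynonymous differences: 1.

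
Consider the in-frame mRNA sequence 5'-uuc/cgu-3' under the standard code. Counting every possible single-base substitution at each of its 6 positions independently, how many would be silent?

4

Codon 1 (UUC, Phe): 1 synonymous substitution.
Codon 2 (CGU, Arg): 3 synonymous substitutions.
Total: 1 + 3 = 4.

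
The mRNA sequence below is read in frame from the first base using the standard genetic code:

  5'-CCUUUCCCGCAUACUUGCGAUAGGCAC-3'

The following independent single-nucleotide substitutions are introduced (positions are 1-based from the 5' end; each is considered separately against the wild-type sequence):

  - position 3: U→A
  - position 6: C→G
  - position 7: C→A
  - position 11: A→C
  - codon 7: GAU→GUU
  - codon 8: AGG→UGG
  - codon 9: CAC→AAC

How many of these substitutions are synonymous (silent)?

Codon 1: CCU (Pro) → CCA (Pro) — synonymous.
Codon 2: UUC (Phe) → UUG (Leu) — missense.
Codon 3: CCG (Pro) → ACG (Thr) — missense.
Codon 4: CAU (His) → CCU (Pro) — missense.
Codon 7: GAU (Asp) → GUU (Val) — missense.
Codon 8: AGG (Arg) → UGG (Trp) — missense.
Codon 9: CAC (His) → AAC (Asn) — missense.
Synonymous: 1 of 7.

1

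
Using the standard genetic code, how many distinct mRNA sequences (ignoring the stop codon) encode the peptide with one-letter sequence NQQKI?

48

Asn: 2 codons.
Gln: 2 codons.
Gln: 2 codons.
Lys: 2 codons.
Ile: 3 codons.
2 × 2 × 2 × 2 × 3 = 48.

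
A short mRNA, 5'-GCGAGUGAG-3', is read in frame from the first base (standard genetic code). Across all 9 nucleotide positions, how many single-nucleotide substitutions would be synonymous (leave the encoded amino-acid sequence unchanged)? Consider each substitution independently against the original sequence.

Codon 1 (GCG, Ala): 3 synonymous substitutions.
Codon 2 (AGU, Ser): 1 synonymous substitution.
Codon 3 (GAG, Glu): 1 synonymous substitution.
Total: 3 + 1 + 1 = 5.

5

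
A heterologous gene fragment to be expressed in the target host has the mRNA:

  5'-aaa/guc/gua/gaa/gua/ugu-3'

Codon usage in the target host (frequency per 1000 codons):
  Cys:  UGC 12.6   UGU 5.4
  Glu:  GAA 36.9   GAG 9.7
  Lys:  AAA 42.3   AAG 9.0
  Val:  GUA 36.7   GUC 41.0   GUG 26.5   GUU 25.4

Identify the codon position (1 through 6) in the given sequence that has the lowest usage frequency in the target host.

6

Codon 1 AAA (Lys): 42.3 per 1000.
Codon 2 GUC (Val): 41.0 per 1000.
Codon 3 GUA (Val): 36.7 per 1000.
Codon 4 GAA (Glu): 36.9 per 1000.
Codon 5 GUA (Val): 36.7 per 1000.
Codon 6 UGU (Cys): 5.4 per 1000.
Lowest frequency is 5.4 at codon 6.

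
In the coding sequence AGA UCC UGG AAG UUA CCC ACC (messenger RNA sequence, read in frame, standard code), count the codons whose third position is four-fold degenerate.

3

Codon 1 AGA (Arg): third position 2-fold.
Codon 2 UCC (Ser): third position 4-fold.
Codon 3 UGG (Trp): third position 1-fold.
Codon 4 AAG (Lys): third position 2-fold.
Codon 5 UUA (Leu): third position 2-fold.
Codon 6 CCC (Pro): third position 4-fold.
Codon 7 ACC (Thr): third position 4-fold.
Four-fold degenerate third positions: 3.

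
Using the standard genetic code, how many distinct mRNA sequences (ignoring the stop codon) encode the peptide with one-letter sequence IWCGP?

Ile: 3 codons.
Trp: 1 codon.
Cys: 2 codons.
Gly: 4 codons.
Pro: 4 codons.
3 × 1 × 2 × 4 × 4 = 96.

96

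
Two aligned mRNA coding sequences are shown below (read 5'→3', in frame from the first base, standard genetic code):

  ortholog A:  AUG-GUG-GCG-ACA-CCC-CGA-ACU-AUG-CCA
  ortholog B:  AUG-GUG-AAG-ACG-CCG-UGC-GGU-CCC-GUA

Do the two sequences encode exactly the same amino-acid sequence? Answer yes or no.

Codon 1: AUG Met / AUG Met — identical.
Codon 2: GUG Val / GUG Val — identical.
Codon 3: GCG Ala / AAG Lys — nonsynonymous.
Codon 4: ACA Thr / ACG Thr — synonymous.
Codon 5: CCC Pro / CCG Pro — synonymous.
Codon 6: CGA Arg / UGC Cys — nonsynonymous.
Codon 7: ACU Thr / GGU Gly — nonsynonymous.
Codon 8: AUG Met / CCC Pro — nonsynonymous.
Codon 9: CCA Pro / GUA Val — nonsynonymous.
Nonsynonymous differences: 5 → different protein.

no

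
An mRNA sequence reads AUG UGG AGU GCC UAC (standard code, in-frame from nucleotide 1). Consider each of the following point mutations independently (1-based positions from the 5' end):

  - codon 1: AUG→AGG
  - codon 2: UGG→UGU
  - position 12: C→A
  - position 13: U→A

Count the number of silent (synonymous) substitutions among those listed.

1

Codon 1: AUG (Met) → AGG (Arg) — missense.
Codon 2: UGG (Trp) → UGU (Cys) — missense.
Codon 4: GCC (Ala) → GCA (Ala) — synonymous.
Codon 5: UAC (Tyr) → AAC (Asn) — missense.
Synonymous: 1 of 4.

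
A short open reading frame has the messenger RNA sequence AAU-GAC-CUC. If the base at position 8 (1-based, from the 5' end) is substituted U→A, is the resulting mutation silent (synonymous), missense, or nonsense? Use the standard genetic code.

missense

Position 8 falls in codon 3: CUC → Leu.
After the substitution the codon is CAC → His.
Leu ≠ His, so this is a missense mutation.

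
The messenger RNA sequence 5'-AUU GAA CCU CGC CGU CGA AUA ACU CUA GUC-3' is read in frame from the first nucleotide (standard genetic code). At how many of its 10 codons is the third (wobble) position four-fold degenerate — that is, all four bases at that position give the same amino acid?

7

Codon 1 AUU (Ile): third position 3-fold.
Codon 2 GAA (Glu): third position 2-fold.
Codon 3 CCU (Pro): third position 4-fold.
Codon 4 CGC (Arg): third position 4-fold.
Codon 5 CGU (Arg): third position 4-fold.
Codon 6 CGA (Arg): third position 4-fold.
Codon 7 AUA (Ile): third position 3-fold.
Codon 8 ACU (Thr): third position 4-fold.
Codon 9 CUA (Leu): third position 4-fold.
Codon 10 GUC (Val): third position 4-fold.
Four-fold degenerate third positions: 7.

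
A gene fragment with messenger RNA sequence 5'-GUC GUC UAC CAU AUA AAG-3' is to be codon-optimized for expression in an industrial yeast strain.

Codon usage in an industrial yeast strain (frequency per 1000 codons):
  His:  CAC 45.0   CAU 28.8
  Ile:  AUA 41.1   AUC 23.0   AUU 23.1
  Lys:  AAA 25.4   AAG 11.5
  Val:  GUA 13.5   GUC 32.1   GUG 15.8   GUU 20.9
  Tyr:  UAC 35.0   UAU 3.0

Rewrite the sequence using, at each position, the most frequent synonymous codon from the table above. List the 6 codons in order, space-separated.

Codon 1 (Val): best is GUC at 32.1.
Codon 2 (Val): best is GUC at 32.1.
Codon 3 (Tyr): best is UAC at 35.0.
Codon 4 (His): best is CAC at 45.0.
Codon 5 (Ile): best is AUA at 41.1.
Codon 6 (Lys): best is AAA at 25.4.

GUC GUC UAC CAC AUA AAA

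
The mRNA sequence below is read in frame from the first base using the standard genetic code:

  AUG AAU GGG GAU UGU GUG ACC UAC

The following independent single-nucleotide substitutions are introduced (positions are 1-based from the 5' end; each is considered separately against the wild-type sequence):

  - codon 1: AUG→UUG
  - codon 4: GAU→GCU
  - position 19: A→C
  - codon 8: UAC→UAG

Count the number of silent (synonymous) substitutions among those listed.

Codon 1: AUG (Met) → UUG (Leu) — missense.
Codon 4: GAU (Asp) → GCU (Ala) — missense.
Codon 7: ACC (Thr) → CCC (Pro) — missense.
Codon 8: UAC (Tyr) → UAG (Stop) — nonsense.
Synonymous: 0 of 4.

0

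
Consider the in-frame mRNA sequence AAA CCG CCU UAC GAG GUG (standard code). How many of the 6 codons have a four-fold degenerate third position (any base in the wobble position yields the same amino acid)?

Codon 1 AAA (Lys): third position 2-fold.
Codon 2 CCG (Pro): third position 4-fold.
Codon 3 CCU (Pro): third position 4-fold.
Codon 4 UAC (Tyr): third position 2-fold.
Codon 5 GAG (Glu): third position 2-fold.
Codon 6 GUG (Val): third position 4-fold.
Four-fold degenerate third positions: 3.

3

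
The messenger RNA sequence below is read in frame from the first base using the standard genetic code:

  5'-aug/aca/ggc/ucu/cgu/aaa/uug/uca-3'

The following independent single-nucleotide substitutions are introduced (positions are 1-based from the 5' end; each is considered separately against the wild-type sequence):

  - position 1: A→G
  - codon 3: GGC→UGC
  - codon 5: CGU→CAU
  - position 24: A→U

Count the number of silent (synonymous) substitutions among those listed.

Codon 1: AUG (Met) → GUG (Val) — missense.
Codon 3: GGC (Gly) → UGC (Cys) — missense.
Codon 5: CGU (Arg) → CAU (His) — missense.
Codon 8: UCA (Ser) → UCU (Ser) — synonymous.
Synonymous: 1 of 4.

1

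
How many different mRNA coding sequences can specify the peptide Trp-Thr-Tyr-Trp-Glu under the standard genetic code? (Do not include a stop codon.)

16

Trp: 1 codon.
Thr: 4 codons.
Tyr: 2 codons.
Trp: 1 codon.
Glu: 2 codons.
1 × 4 × 2 × 1 × 2 = 16.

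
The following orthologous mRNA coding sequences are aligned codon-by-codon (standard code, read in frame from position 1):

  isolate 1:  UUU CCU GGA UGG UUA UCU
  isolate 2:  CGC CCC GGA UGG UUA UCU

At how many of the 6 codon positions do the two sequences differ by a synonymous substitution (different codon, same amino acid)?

Codon 1: UUU Phe / CGC Arg — nonsynonymous.
Codon 2: CCU Pro / CCC Pro — synonymous.
Codon 3: GGA Gly / GGA Gly — identical.
Codon 4: UGG Trp / UGG Trp — identical.
Codon 5: UUA Leu / UUA Leu — identical.
Codon 6: UCU Ser / UCU Ser — identical.
Synonymous differences: 1.

1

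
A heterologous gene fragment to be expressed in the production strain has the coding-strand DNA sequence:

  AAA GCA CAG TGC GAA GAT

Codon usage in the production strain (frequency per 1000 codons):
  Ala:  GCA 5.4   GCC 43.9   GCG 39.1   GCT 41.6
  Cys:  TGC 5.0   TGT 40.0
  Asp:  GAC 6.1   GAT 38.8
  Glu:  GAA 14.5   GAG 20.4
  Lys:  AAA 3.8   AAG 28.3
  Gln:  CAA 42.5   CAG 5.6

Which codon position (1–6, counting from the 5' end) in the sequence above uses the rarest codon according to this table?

Codon 1 AAA (Lys): 3.8 per 1000.
Codon 2 GCA (Ala): 5.4 per 1000.
Codon 3 CAG (Gln): 5.6 per 1000.
Codon 4 TGC (Cys): 5.0 per 1000.
Codon 5 GAA (Glu): 14.5 per 1000.
Codon 6 GAT (Asp): 38.8 per 1000.
Lowest frequency is 3.8 at codon 1.

1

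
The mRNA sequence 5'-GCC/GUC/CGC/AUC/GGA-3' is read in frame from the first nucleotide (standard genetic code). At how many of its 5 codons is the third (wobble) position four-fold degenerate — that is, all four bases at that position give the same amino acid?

4

Codon 1 GCC (Ala): third position 4-fold.
Codon 2 GUC (Val): third position 4-fold.
Codon 3 CGC (Arg): third position 4-fold.
Codon 4 AUC (Ile): third position 3-fold.
Codon 5 GGA (Gly): third position 4-fold.
Four-fold degenerate third positions: 4.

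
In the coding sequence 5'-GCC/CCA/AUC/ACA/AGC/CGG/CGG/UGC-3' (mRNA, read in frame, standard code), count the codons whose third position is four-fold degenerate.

5

Codon 1 GCC (Ala): third position 4-fold.
Codon 2 CCA (Pro): third position 4-fold.
Codon 3 AUC (Ile): third position 3-fold.
Codon 4 ACA (Thr): third position 4-fold.
Codon 5 AGC (Ser): third position 2-fold.
Codon 6 CGG (Arg): third position 4-fold.
Codon 7 CGG (Arg): third position 4-fold.
Codon 8 UGC (Cys): third position 2-fold.
Four-fold degenerate third positions: 5.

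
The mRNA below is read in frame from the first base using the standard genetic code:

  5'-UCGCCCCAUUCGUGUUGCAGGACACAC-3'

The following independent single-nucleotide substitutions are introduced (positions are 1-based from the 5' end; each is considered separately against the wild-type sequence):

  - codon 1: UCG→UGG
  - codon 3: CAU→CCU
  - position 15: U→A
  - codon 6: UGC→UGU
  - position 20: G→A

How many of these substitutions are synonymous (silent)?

Codon 1: UCG (Ser) → UGG (Trp) — missense.
Codon 3: CAU (His) → CCU (Pro) — missense.
Codon 5: UGU (Cys) → UGA (Stop) — nonsense.
Codon 6: UGC (Cys) → UGU (Cys) — synonymous.
Codon 7: AGG (Arg) → AAG (Lys) — missense.
Synonymous: 1 of 5.

1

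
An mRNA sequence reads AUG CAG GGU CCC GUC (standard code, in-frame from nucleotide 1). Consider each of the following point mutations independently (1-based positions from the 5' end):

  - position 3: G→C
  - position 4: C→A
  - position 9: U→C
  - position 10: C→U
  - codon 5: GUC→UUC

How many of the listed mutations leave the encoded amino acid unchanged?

1

Codon 1: AUG (Met) → AUC (Ile) — missense.
Codon 2: CAG (Gln) → AAG (Lys) — missense.
Codon 3: GGU (Gly) → GGC (Gly) — synonymous.
Codon 4: CCC (Pro) → UCC (Ser) — missense.
Codon 5: GUC (Val) → UUC (Phe) — missense.
Synonymous: 1 of 5.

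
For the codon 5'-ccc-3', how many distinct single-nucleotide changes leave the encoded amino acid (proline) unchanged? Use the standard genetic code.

3

Position 1: none → 0 synonymous.
Position 2: none → 0 synonymous.
Position 3: CCU, CCA, CCG → 3 synonymous.
Total: 0 + 0 + 3 = 3.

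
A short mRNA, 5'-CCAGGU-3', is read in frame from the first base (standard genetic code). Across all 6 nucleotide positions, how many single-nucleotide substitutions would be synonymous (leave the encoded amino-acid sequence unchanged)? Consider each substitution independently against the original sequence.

6

Codon 1 (CCA, Pro): 3 synonymous substitutions.
Codon 2 (GGU, Gly): 3 synonymous substitutions.
Total: 3 + 3 = 6.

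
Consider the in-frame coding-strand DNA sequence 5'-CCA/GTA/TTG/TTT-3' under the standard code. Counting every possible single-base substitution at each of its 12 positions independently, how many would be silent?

9

Codon 1 (CCA, Pro): 3 synonymous substitutions.
Codon 2 (GTA, Val): 3 synonymous substitutions.
Codon 3 (TTG, Leu): 2 synonymous substitutions.
Codon 4 (TTT, Phe): 1 synonymous substitution.
Total: 3 + 3 + 2 + 1 = 9.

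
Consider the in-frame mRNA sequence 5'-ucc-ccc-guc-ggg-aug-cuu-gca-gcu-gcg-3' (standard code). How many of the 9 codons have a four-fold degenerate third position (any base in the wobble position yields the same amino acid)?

Codon 1 UCC (Ser): third position 4-fold.
Codon 2 CCC (Pro): third position 4-fold.
Codon 3 GUC (Val): third position 4-fold.
Codon 4 GGG (Gly): third position 4-fold.
Codon 5 AUG (Met): third position 1-fold.
Codon 6 CUU (Leu): third position 4-fold.
Codon 7 GCA (Ala): third position 4-fold.
Codon 8 GCU (Ala): third position 4-fold.
Codon 9 GCG (Ala): third position 4-fold.
Four-fold degenerate third positions: 8.

8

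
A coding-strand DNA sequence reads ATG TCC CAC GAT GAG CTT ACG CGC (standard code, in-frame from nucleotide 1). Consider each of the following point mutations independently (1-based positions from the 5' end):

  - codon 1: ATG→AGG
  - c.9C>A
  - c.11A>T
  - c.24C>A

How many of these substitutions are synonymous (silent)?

Codon 1: ATG (Met) → AGG (Arg) — missense.
Codon 3: CAC (His) → CAA (Gln) — missense.
Codon 4: GAT (Asp) → GTT (Val) — missense.
Codon 8: CGC (Arg) → CGA (Arg) — synonymous.
Synonymous: 1 of 4.

1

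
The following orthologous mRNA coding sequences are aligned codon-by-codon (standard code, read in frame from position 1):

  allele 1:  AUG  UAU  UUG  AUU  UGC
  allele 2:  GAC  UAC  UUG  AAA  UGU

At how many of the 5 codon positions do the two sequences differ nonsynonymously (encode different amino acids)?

Codon 1: AUG Met / GAC Asp — nonsynonymous.
Codon 2: UAU Tyr / UAC Tyr — synonymous.
Codon 3: UUG Leu / UUG Leu — identical.
Codon 4: AUU Ile / AAA Lys — nonsynonymous.
Codon 5: UGC Cys / UGU Cys — synonymous.
Nonsynonymous differences: 2.

2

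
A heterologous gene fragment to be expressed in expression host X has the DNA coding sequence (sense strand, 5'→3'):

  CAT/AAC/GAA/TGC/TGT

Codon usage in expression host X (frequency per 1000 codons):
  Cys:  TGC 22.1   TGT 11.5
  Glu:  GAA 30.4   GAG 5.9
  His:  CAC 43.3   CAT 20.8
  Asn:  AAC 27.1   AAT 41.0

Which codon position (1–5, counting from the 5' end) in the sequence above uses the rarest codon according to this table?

5

Codon 1 CAT (His): 20.8 per 1000.
Codon 2 AAC (Asn): 27.1 per 1000.
Codon 3 GAA (Glu): 30.4 per 1000.
Codon 4 TGC (Cys): 22.1 per 1000.
Codon 5 TGT (Cys): 11.5 per 1000.
Lowest frequency is 11.5 at codon 5.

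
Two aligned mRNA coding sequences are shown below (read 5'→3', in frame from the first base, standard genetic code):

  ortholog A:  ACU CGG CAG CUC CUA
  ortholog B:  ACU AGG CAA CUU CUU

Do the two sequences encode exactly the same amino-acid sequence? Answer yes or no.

Codon 1: ACU Thr / ACU Thr — identical.
Codon 2: CGG Arg / AGG Arg — synonymous.
Codon 3: CAG Gln / CAA Gln — synonymous.
Codon 4: CUC Leu / CUU Leu — synonymous.
Codon 5: CUA Leu / CUU Leu — synonymous.
Nonsynonymous differences: 0 → same protein.

yes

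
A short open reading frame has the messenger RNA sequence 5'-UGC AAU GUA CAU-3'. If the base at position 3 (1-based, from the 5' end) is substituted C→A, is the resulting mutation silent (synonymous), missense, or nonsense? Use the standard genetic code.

Position 3 falls in codon 1: UGC → Cys.
After the substitution the codon is UGA → Stop.
The new codon is a stop codon, so this is a nonsense mutation.

nonsense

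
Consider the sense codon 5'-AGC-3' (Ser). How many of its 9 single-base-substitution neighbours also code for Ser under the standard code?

1

Position 1: none → 0 synonymous.
Position 2: none → 0 synonymous.
Position 3: AGT → 1 synonymous.
Total: 0 + 0 + 1 = 1.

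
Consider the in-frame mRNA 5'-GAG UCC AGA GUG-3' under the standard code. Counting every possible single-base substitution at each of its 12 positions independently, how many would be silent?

9

Codon 1 (GAG, Glu): 1 synonymous substitution.
Codon 2 (UCC, Ser): 3 synonymous substitutions.
Codon 3 (AGA, Arg): 2 synonymous substitutions.
Codon 4 (GUG, Val): 3 synonymous substitutions.
Total: 1 + 3 + 2 + 3 = 9.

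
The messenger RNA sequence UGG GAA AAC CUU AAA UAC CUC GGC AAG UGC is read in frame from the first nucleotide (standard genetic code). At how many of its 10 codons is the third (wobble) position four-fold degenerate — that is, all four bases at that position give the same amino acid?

Codon 1 UGG (Trp): third position 1-fold.
Codon 2 GAA (Glu): third position 2-fold.
Codon 3 AAC (Asn): third position 2-fold.
Codon 4 CUU (Leu): third position 4-fold.
Codon 5 AAA (Lys): third position 2-fold.
Codon 6 UAC (Tyr): third position 2-fold.
Codon 7 CUC (Leu): third position 4-fold.
Codon 8 GGC (Gly): third position 4-fold.
Codon 9 AAG (Lys): third position 2-fold.
Codon 10 UGC (Cys): third position 2-fold.
Four-fold degenerate third positions: 3.

3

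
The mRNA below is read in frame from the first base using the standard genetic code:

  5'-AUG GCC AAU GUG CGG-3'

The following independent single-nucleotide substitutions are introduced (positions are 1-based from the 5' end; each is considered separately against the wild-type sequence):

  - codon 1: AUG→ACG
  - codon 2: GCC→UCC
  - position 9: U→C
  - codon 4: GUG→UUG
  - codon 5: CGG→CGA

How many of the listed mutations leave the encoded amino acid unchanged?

Codon 1: AUG (Met) → ACG (Thr) — missense.
Codon 2: GCC (Ala) → UCC (Ser) — missense.
Codon 3: AAU (Asn) → AAC (Asn) — synonymous.
Codon 4: GUG (Val) → UUG (Leu) — missense.
Codon 5: CGG (Arg) → CGA (Arg) — synonymous.
Synonymous: 2 of 5.

2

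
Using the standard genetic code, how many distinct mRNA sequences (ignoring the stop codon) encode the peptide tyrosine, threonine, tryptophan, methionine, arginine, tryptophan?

48

Tyr: 2 codons.
Thr: 4 codons.
Trp: 1 codon.
Met: 1 codon.
Arg: 6 codons.
Trp: 1 codon.
2 × 4 × 1 × 1 × 6 × 1 = 48.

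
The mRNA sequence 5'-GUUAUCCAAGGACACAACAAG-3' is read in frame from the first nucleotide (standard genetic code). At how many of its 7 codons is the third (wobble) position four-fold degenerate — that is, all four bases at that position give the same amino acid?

Codon 1 GUU (Val): third position 4-fold.
Codon 2 AUC (Ile): third position 3-fold.
Codon 3 CAA (Gln): third position 2-fold.
Codon 4 GGA (Gly): third position 4-fold.
Codon 5 CAC (His): third position 2-fold.
Codon 6 AAC (Asn): third position 2-fold.
Codon 7 AAG (Lys): third position 2-fold.
Four-fold degenerate third positions: 2.

2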